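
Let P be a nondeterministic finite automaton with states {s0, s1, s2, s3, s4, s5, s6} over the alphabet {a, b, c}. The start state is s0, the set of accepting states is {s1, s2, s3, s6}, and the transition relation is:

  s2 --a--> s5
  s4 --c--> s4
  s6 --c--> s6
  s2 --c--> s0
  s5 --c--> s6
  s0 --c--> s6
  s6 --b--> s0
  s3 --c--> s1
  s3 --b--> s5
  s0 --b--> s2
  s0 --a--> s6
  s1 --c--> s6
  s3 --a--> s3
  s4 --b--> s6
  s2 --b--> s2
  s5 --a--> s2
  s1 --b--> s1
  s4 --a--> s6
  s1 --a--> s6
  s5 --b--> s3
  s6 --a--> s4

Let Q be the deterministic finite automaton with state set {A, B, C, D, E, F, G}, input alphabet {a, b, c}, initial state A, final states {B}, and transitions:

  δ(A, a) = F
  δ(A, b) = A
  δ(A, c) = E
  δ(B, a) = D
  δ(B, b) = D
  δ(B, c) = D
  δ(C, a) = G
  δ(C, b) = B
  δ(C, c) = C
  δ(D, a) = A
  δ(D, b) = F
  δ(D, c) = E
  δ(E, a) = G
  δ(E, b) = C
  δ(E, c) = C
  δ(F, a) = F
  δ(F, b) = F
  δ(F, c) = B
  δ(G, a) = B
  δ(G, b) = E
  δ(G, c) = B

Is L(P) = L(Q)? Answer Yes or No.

No

The string a is accepted by P but rejected by Q.
So L(P) ≠ L(Q).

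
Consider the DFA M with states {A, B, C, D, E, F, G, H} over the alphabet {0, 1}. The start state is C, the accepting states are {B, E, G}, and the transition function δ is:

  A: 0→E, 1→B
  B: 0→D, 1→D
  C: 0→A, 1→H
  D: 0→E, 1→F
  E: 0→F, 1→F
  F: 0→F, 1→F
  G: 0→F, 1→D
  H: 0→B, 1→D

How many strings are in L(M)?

The useful subgraph on states {A, B, C, D, E, H} is acyclic, so L(M) is finite; the longest accepting path visits 5 useful states, giving maximum string length 4.
Counting accepting paths from C by length: 3 of length 2, 1 of length 3, 4 of length 4. Total 8.

8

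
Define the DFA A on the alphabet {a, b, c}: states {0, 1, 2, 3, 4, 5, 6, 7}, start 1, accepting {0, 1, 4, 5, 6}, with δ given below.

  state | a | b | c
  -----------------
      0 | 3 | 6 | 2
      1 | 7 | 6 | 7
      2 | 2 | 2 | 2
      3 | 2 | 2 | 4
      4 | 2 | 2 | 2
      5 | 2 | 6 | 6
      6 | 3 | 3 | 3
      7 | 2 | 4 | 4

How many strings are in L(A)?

9

The useful subgraph on states {1, 3, 4, 6, 7} is acyclic, so L(A) is finite; the longest accepting path visits 4 useful states, giving maximum string length 3.
Counting accepting paths from 1 by length: 1 of length 0, 1 of length 1, 4 of length 2, 3 of length 3. Total 9.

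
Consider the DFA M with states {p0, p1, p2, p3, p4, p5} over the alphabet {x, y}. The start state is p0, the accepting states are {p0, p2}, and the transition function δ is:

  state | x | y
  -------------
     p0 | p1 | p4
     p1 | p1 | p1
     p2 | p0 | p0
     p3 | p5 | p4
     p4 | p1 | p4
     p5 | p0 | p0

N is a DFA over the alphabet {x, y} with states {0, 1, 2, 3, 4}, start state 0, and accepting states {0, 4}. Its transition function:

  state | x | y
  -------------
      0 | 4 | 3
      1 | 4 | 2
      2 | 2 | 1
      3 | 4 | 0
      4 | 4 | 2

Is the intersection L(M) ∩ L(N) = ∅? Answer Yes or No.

No

The empty string ε is accepted by both M and N.
Hence L(M) ∩ L(N) ≠ ∅.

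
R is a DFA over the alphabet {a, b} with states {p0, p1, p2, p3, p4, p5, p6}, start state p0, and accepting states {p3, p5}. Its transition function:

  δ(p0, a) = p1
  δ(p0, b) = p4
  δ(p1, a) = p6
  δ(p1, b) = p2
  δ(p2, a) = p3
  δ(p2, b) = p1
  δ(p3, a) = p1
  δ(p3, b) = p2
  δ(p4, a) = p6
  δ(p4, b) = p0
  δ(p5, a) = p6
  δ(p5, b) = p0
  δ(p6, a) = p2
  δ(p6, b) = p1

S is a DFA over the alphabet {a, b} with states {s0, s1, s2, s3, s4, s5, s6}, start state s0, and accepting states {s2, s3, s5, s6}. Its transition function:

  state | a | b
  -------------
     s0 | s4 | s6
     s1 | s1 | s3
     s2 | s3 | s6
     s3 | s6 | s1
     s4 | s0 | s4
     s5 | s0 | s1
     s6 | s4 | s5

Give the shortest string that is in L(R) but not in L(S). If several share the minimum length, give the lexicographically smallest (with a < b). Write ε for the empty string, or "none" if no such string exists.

aba

The string aba is accepted by R but not by S.
No shorter string lies in the difference, and aba is the lexicographically first length-3 string in L(R) \ L(S).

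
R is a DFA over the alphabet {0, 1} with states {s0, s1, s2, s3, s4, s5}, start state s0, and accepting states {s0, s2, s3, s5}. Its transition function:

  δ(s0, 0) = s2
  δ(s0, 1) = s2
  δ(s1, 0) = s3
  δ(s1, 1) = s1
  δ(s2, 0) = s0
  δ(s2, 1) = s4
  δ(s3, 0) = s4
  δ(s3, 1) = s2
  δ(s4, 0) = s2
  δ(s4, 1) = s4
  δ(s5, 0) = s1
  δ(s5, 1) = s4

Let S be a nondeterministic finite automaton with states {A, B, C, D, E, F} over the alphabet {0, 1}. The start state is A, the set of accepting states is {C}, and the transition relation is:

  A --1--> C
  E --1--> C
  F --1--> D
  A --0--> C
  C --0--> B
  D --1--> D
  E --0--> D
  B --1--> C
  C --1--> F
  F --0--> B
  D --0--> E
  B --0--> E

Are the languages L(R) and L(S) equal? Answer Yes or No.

The empty string ε is accepted by R but rejected by S.
So L(R) ≠ L(S).

No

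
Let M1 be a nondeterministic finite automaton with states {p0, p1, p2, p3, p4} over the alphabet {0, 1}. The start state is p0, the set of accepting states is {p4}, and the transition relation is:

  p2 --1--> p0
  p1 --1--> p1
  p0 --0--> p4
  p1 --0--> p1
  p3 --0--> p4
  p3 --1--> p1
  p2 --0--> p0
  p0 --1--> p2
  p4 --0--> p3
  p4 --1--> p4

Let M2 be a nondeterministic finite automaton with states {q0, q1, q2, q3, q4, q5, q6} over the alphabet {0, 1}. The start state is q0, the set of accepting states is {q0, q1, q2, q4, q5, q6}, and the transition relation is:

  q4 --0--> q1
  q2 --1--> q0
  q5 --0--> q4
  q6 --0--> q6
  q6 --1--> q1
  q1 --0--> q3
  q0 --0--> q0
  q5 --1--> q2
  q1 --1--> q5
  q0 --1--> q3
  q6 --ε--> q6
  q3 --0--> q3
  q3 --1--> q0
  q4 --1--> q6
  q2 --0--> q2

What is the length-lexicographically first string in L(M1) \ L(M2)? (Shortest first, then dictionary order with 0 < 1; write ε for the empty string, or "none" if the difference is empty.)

01

The string 01 is accepted by M1 but not by M2.
No shorter string lies in the difference, and 01 is the lexicographically first length-2 string in L(M1) \ L(M2).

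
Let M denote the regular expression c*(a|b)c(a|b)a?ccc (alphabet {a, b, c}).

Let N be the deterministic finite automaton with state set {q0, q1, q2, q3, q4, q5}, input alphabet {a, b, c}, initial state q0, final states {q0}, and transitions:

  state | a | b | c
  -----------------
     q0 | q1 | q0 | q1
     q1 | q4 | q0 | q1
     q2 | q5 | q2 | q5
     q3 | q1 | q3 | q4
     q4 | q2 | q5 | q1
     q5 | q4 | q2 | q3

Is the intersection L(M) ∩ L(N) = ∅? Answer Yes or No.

Yes

Converting the expression M to a DFA (subset construction, then merging equivalent states) gives the minimal DFA with states {m0, m1, m2, m3, m4, m5, m6, m7, m8}, start state m0, accepting states {m8} and transitions m0: a→m1, b→m1, c→m0; m1: a→m2, b→m2, c→m3; m2: a→m2, b→m2, c→m2; m3: a→m4, b→m4, c→m2; m4: a→m5, b→m2, c→m6; m5: a→m2, b→m2, c→m6; m6: a→m2, b→m2, c→m7; m7: a→m2, b→m2, c→m8; m8: a→m2, b→m2, c→m2.
Exploring the product automaton M × N from the start pair (m0, q0), following both machines on each input symbol, reaches 22 state pairs: (m0, q0), (m1, q1), (m1, q0), (m0, q1), (m2, q4), (m2, q0), (m3, q1), (m2, q1), (m1, q4), (m2, q2), (m2, q5), (m4, q4), (m4, q0), (m2, q3), (m5, q2), (m6, q1), (m5, q1), (m6, q5), (m7, q1), (m7, q3), (m8, q1), (m8, q4).
M accepts in {m8} and N accepts in {q0}; no reachable pair has both components accepting, so no string drives both machines to acceptance simultaneously and L(M) ∩ L(N) = ∅.
So no string is accepted by both, and the intersection is empty.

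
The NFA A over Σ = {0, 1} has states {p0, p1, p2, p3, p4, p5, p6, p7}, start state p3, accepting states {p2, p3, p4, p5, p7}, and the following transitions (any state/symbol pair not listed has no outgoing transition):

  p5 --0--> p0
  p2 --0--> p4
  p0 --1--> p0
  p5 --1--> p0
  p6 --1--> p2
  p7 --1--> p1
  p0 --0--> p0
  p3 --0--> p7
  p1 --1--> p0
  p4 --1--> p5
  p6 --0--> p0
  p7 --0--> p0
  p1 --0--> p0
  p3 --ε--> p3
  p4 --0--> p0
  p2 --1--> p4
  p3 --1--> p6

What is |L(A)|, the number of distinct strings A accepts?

The useful subgraph on states {p2, p3, p4, p5, p6, p7} is acyclic, so L(A) is finite; the longest accepting path visits 5 useful states, giving maximum string length 4.
Counting accepting paths from p3 by length: 1 of length 0, 1 of length 1, 1 of length 2, 2 of length 3, 2 of length 4. Total 7.

7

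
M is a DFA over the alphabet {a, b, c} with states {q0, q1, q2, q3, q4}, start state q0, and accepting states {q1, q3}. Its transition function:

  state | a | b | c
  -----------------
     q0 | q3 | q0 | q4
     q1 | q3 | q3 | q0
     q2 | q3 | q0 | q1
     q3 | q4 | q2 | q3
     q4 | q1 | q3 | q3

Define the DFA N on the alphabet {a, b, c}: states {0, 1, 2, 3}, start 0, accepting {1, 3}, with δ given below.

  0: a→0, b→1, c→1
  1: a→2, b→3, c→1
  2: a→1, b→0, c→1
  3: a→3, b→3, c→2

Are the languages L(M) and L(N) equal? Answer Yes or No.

No

The string a is accepted by M but rejected by N.
So L(M) ≠ L(N).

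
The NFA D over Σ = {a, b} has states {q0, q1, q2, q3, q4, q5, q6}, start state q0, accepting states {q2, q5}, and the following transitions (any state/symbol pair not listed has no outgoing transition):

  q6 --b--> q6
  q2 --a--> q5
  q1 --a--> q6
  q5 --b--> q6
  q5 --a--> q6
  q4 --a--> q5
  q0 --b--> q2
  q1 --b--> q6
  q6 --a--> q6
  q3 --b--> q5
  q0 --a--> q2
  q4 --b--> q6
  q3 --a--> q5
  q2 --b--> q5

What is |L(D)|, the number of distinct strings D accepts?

The useful subgraph on states {q0, q2, q5} is acyclic, so L(D) is finite; the longest accepting path visits 3 useful states, giving maximum string length 2.
Counting accepting paths from q0 by length: 2 of length 1, 4 of length 2. Total 6.

6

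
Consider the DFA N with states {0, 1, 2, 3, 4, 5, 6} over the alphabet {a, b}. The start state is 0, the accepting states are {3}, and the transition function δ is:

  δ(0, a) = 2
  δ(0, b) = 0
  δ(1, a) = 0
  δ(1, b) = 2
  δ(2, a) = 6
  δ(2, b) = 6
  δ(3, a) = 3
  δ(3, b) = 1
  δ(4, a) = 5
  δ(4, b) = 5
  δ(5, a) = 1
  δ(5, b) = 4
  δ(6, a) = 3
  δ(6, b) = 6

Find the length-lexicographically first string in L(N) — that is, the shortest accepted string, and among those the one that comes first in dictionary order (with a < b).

aaa

A breadth-first search from 0 reaches an accepting state first via the path 0 → 2 → 6 → 3 on input aaa.
No string of length < 3 is accepted (BFS exhausts all shorter strings without reaching an accepting state), and aaa is the lexicographically least accepting string of length 3.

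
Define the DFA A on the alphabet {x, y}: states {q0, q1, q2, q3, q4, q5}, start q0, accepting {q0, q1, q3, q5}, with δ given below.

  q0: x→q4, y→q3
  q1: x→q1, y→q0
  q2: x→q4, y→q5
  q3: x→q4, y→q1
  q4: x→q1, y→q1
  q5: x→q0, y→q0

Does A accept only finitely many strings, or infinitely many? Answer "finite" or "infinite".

State q0 is reachable from the start and can reach an accepting state, and it lies on the cycle q0 → q3 → q1 → q0.
Traversing that cycle any number of times yields accepted strings of unbounded length, so the language is infinite.

infinite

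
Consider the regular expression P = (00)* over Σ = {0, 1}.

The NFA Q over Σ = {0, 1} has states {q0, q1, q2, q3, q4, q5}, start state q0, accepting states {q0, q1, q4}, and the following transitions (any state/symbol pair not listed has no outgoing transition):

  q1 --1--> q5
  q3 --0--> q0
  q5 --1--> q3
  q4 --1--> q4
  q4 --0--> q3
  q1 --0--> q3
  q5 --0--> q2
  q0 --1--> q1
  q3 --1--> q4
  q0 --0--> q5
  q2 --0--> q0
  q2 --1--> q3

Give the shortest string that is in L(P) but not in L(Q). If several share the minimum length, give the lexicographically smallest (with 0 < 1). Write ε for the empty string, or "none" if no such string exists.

00

The string 00 is accepted by P but not by Q.
No shorter string lies in the difference, and 00 is the lexicographically first length-2 string in L(P) \ L(Q).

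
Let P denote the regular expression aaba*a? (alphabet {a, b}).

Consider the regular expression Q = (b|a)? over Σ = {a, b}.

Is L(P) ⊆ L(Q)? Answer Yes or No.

No

The string aab is in L(P) but not in L(Q).
So L(P) ⊄ L(Q).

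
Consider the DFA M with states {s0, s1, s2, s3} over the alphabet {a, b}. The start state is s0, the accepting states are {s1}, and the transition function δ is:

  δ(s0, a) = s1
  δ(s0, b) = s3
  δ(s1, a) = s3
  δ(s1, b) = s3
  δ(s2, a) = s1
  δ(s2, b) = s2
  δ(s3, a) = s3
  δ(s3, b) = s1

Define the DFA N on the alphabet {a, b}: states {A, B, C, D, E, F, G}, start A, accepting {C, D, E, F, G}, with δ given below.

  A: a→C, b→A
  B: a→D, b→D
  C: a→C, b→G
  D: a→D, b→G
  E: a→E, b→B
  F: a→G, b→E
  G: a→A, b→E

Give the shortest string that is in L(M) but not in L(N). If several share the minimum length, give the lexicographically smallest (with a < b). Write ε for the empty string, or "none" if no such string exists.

The string bb is accepted by M but not by N.
No shorter string lies in the difference, and bb is the lexicographically first length-2 string in L(M) \ L(N).

bb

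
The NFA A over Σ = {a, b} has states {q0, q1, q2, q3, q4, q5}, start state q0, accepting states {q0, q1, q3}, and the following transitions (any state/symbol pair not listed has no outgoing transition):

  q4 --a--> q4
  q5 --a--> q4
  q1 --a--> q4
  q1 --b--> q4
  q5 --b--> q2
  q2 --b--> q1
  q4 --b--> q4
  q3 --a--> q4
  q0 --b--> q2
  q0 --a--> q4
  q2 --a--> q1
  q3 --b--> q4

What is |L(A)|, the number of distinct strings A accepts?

3

The useful subgraph on states {q0, q1, q2} is acyclic, so L(A) is finite; the longest accepting path visits 3 useful states, giving maximum string length 2.
Counting accepting paths from q0 by length: 1 of length 0, 2 of length 2. Total 3.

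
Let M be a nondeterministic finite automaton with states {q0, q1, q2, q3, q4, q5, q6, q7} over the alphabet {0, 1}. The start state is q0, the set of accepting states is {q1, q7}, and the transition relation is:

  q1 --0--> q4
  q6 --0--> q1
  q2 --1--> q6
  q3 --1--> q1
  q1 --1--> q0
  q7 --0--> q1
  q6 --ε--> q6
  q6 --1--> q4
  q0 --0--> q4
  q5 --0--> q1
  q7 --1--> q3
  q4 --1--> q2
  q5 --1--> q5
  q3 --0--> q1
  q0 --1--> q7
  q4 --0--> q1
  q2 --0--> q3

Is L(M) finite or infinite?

State q0 is reachable from the start and can reach an accepting state, and it lies on the cycle q0 → q4 → q1 → q0.
Traversing that cycle any number of times yields accepted strings of unbounded length, so the language is infinite.

infinite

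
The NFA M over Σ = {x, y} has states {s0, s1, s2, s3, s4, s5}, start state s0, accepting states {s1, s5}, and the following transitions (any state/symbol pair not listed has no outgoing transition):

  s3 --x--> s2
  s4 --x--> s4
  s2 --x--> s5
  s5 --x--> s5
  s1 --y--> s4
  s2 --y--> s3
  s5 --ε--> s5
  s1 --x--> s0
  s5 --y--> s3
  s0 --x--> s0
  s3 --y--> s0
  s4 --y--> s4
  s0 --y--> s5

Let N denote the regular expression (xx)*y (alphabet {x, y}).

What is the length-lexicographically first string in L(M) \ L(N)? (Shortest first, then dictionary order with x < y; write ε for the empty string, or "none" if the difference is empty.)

The string xy is accepted by M but not by N.
No shorter string lies in the difference, and xy is the lexicographically first length-2 string in L(M) \ L(N).

xy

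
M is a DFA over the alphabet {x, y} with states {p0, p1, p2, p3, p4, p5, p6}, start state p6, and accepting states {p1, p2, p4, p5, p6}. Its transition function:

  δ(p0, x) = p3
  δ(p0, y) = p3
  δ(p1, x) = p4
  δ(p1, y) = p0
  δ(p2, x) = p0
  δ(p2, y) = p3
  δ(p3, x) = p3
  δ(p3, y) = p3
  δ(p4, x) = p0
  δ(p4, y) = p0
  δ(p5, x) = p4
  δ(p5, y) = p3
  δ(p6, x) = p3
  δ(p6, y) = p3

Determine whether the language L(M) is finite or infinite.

The useful states (reachable from p6 and able to reach an accepting state) are {p6}.
Restricted to these states the transition graph has no cycle, so every accepting path has bounded length and L is finite.

finite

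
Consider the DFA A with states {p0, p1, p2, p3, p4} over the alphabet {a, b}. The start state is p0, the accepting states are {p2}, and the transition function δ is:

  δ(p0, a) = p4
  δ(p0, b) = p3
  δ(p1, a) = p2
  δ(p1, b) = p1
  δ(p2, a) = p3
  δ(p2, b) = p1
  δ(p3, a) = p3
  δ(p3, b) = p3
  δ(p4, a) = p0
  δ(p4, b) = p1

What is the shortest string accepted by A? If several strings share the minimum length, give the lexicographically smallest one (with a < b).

A breadth-first search from p0 reaches an accepting state first via the path p0 → p4 → p1 → p2 on input aba.
No string of length < 3 is accepted (BFS exhausts all shorter strings without reaching an accepting state), and aba is the lexicographically least accepting string of length 3.

aba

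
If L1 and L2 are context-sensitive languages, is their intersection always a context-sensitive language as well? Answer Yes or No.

Yes

An LBA keeps a copy of the input on a second track, runs the LBA for L₁, and if that accepts restores the input and runs the LBA for L₂; linear space suffices, so L₁ ∩ L₂ is context-sensitive.
So the context-sensitive languages are closed under intersection.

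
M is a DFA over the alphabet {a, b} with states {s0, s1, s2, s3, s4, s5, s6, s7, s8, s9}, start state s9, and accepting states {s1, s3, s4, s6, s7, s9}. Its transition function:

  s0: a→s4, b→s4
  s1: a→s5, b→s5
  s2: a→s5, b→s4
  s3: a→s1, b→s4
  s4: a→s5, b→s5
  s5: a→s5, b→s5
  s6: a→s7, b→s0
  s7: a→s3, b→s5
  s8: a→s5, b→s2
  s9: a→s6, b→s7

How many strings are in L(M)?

The useful subgraph on states {s0, s1, s3, s4, s6, s7, s9} is acyclic, so L(M) is finite; the longest accepting path visits 5 useful states, giving maximum string length 4.
Counting accepting paths from s9 by length: 1 of length 0, 2 of length 1, 2 of length 2, 5 of length 3, 2 of length 4. Total 12.

12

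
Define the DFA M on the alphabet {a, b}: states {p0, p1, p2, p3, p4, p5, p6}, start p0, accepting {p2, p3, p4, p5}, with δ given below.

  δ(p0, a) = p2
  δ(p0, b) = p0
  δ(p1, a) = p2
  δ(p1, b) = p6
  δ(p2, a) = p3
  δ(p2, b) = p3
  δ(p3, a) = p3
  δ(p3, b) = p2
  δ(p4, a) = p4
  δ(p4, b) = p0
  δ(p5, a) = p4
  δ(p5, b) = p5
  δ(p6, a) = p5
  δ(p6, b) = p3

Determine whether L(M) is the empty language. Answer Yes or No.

No

The string a is accepted: the run p0 → p2 ends in the accepting state p2.
Since at least one string is accepted, L(M) is not empty.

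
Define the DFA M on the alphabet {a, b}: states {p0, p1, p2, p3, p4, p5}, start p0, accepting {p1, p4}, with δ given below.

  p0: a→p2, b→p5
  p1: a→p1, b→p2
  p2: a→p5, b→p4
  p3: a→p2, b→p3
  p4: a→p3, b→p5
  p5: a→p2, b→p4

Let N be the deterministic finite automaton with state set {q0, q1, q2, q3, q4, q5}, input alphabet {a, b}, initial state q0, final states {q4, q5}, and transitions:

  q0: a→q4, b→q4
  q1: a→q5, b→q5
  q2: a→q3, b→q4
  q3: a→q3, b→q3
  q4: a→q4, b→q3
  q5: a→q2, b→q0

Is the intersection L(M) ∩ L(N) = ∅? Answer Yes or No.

Exploring the product automaton M × N from the start pair (p0, q0), following both machines on each input symbol, reaches 7 state pairs: (p0, q0), (p2, q4), (p5, q4), (p4, q3), (p3, q3), (p5, q3), (p2, q3).
M accepts in {p1, p4} and N accepts in {q4, q5}; no reachable pair has both components accepting, so no string drives both machines to acceptance simultaneously and L(M) ∩ L(N) = ∅.
So no string is accepted by both, and the intersection is empty.

Yes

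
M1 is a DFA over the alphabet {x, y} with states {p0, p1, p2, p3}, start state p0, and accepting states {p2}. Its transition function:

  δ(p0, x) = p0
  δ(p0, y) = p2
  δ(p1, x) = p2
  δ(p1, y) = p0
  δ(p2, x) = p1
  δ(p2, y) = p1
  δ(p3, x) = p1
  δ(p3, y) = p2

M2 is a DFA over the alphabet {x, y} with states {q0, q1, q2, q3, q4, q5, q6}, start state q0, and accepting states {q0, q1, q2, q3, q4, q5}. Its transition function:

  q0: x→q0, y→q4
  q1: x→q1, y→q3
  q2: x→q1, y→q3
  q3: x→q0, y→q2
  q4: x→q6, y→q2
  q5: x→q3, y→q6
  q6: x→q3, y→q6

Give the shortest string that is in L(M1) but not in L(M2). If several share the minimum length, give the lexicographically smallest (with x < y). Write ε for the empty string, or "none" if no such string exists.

The string yxyy is accepted by M1 but not by M2.
No shorter string lies in the difference, and yxyy is the lexicographically first length-4 string in L(M1) \ L(M2).

yxyy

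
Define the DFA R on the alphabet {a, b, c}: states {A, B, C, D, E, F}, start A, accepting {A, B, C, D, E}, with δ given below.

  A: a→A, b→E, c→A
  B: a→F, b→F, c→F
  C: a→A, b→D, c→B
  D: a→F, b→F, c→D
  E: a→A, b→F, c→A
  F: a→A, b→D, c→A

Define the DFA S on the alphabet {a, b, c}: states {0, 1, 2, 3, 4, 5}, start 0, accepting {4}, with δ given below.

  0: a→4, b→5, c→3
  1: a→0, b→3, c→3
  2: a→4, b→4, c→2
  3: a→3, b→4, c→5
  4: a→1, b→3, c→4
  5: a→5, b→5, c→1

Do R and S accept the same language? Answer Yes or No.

No

The empty string ε is accepted by R but rejected by S.
So L(R) ≠ L(S).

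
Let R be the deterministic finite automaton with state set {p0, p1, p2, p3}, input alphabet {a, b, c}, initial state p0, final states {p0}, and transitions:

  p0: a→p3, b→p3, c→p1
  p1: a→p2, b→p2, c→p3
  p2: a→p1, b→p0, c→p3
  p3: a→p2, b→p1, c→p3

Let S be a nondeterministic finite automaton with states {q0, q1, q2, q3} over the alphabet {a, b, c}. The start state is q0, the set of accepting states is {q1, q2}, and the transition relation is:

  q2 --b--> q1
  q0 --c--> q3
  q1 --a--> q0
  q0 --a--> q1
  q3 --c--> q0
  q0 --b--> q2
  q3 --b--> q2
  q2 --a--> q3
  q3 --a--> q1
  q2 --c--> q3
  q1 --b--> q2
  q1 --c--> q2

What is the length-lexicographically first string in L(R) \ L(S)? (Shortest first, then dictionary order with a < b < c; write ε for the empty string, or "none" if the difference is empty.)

The empty string ε is accepted by R but not by S.
Since ε is the unique shortest string, it is the required witness.

ε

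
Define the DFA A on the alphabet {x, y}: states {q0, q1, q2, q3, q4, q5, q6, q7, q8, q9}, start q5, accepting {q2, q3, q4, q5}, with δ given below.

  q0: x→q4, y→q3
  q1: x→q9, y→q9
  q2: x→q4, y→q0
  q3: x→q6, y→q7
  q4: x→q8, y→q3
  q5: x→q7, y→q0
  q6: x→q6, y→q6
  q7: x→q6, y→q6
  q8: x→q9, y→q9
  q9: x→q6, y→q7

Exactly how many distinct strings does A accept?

The useful subgraph on states {q0, q3, q4, q5} is acyclic, so L(A) is finite; the longest accepting path visits 4 useful states, giving maximum string length 3.
Counting accepting paths from q5 by length: 1 of length 0, 2 of length 2, 1 of length 3. Total 4.

4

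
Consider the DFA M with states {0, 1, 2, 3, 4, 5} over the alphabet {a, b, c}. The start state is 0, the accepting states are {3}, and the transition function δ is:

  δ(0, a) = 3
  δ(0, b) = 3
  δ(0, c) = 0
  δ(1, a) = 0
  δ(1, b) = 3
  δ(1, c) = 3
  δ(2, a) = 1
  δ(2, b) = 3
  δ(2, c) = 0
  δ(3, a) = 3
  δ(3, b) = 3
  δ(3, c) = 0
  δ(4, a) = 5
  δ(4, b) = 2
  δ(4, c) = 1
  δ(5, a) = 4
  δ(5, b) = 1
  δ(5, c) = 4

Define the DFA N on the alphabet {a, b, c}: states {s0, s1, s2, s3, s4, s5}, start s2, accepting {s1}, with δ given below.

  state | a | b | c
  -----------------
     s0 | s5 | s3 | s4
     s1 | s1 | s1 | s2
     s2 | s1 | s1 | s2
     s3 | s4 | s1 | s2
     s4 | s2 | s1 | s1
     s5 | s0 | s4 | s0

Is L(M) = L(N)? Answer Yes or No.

Exploring the product automaton M × N from the start pair (0, s2), following both machines on each input symbol, reaches 2 state pairs: (0, s2), (3, s1).
M accepts in {3} and N accepts in {s1}. In every reachable pair the two components are either both accepting — (3, s1) — or both non-accepting, so no string is accepted by exactly one of the machines: L(M) \ L(N) and L(N) \ L(M) are both empty.
Hence every string is accepted by M iff it is accepted by N, and the two languages coincide.

Yes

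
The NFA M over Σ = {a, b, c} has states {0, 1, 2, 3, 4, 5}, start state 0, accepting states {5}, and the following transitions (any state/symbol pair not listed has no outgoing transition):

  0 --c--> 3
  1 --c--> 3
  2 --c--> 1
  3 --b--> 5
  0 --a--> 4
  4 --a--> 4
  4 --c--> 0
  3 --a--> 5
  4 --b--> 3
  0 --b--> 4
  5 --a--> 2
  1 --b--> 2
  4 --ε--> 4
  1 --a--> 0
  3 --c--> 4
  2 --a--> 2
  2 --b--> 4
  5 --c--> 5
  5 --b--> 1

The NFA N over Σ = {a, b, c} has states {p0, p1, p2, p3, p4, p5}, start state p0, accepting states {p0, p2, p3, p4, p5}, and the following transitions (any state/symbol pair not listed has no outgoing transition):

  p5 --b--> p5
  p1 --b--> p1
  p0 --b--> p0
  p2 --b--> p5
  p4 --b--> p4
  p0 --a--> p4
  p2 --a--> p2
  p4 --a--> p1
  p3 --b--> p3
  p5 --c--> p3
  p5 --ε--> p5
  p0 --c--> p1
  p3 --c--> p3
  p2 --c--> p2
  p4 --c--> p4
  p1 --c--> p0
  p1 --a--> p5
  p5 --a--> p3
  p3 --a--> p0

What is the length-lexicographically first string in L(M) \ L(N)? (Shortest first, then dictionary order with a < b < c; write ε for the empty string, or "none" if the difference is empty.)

The string cb is accepted by M but not by N.
No shorter string lies in the difference, and cb is the lexicographically first length-2 string in L(M) \ L(N).

cb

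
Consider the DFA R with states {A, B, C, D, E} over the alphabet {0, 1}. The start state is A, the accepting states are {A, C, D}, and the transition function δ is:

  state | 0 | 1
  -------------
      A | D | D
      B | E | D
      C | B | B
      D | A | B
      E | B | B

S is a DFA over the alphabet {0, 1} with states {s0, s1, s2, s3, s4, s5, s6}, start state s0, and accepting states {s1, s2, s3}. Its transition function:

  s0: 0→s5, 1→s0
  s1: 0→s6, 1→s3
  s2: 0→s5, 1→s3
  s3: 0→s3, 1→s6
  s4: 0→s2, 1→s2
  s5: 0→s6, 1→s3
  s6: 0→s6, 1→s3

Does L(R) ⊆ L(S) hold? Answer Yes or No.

No

The empty string ε is in L(R) but not in L(S).
So L(R) ⊄ L(S).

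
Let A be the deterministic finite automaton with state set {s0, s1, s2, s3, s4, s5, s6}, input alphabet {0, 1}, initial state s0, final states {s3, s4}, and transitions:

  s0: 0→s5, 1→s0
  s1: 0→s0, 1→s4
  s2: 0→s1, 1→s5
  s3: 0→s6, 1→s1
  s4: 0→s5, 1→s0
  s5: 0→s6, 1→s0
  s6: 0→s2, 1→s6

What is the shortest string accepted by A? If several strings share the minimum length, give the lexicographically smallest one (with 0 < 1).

00001

A breadth-first search from s0 reaches an accepting state first via the path s0 → s5 → s6 → s2 → s1 → s4 on input 00001.
No string of length < 5 is accepted (BFS exhausts all shorter strings without reaching an accepting state), and 00001 is the lexicographically least accepting string of length 5.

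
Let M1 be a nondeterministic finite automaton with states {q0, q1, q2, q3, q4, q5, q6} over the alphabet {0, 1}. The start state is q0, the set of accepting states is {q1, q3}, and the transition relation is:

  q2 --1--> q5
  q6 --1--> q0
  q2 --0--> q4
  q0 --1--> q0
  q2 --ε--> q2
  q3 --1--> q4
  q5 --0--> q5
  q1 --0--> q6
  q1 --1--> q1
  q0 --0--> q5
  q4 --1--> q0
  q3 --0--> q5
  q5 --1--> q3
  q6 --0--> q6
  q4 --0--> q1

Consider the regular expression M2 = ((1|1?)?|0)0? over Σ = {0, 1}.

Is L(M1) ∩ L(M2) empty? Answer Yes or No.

Converting the expression M2 to a DFA (subset construction, then merging equivalent states) gives the minimal DFA with states {r0, r1, r2, r3}, start state r0, accepting states {r0, r1, r2} and transitions r0: 0→r1, 1→r1; r1: 0→r2, 1→r3; r2: 0→r3, 1→r3; r3: 0→r3, 1→r3.
Exploring the product automaton M1 × M2 from the start pair (q0, r0), following both machines on each input symbol, reaches 10 state pairs: (q0, r0), (q5, r1), (q0, r1), (q5, r2), (q3, r3), (q0, r3), (q5, r3), (q4, r3), (q1, r3), (q6, r3).
M1 accepts in {q1, q3} and M2 accepts in {r0, r1, r2}; no reachable pair has both components accepting, so no string drives both machines to acceptance simultaneously and L(M1) ∩ L(M2) = ∅.
So no string is accepted by both, and the intersection is empty.

Yes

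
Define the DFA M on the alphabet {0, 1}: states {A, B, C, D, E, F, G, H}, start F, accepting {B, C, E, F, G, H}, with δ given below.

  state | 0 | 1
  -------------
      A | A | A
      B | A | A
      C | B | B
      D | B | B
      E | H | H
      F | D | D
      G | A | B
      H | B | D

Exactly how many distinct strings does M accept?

The useful subgraph on states {B, D, F} is acyclic, so L(M) is finite; the longest accepting path visits 3 useful states, giving maximum string length 2.
Counting accepting paths from F by length: 1 of length 0, 4 of length 2. Total 5.

5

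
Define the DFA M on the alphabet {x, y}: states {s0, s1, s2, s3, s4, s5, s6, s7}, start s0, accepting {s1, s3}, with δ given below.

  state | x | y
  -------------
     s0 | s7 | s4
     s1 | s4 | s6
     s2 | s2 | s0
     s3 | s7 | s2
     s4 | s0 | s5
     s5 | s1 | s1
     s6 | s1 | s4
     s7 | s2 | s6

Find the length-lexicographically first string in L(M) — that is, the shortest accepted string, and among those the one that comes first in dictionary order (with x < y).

xyx

A breadth-first search from s0 reaches an accepting state first via the path s0 → s7 → s6 → s1 on input xyx.
No string of length < 3 is accepted (BFS exhausts all shorter strings without reaching an accepting state), and xyx is the lexicographically least accepting string of length 3.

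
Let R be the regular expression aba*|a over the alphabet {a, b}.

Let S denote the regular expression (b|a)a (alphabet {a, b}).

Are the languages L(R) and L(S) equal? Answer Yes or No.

The string a is accepted by R but rejected by S.
So L(R) ≠ L(S).

No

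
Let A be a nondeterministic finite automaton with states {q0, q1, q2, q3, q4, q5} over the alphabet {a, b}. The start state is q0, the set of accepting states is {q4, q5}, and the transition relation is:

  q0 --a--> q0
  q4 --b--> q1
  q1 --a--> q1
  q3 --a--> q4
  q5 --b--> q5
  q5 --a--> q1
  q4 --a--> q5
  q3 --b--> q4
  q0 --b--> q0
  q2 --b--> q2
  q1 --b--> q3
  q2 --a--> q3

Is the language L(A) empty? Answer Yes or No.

Yes

The states reachable from the start state are {q0}.
None of the accepting states {q4, q5} is reachable, so no string is accepted and L(A) = ∅.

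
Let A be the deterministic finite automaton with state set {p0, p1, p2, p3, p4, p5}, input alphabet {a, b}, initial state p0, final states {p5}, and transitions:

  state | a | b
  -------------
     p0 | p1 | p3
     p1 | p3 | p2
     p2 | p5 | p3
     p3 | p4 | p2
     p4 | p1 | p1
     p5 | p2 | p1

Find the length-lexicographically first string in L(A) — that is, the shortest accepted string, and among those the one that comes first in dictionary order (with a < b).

A breadth-first search from p0 reaches an accepting state first via the path p0 → p1 → p2 → p5 on input aba.
No string of length < 3 is accepted (BFS exhausts all shorter strings without reaching an accepting state), and aba is the lexicographically least accepting string of length 3.

aba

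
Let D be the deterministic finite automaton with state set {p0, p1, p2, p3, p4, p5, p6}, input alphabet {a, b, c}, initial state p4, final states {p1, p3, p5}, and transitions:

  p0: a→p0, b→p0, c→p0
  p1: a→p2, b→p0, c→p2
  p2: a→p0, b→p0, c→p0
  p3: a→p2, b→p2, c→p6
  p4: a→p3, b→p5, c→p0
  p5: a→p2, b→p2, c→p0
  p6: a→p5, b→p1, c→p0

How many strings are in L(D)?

4

The useful subgraph on states {p1, p3, p4, p5, p6} is acyclic, so L(D) is finite; the longest accepting path visits 4 useful states, giving maximum string length 3.
Counting accepting paths from p4 by length: 2 of length 1, 2 of length 3. Total 4.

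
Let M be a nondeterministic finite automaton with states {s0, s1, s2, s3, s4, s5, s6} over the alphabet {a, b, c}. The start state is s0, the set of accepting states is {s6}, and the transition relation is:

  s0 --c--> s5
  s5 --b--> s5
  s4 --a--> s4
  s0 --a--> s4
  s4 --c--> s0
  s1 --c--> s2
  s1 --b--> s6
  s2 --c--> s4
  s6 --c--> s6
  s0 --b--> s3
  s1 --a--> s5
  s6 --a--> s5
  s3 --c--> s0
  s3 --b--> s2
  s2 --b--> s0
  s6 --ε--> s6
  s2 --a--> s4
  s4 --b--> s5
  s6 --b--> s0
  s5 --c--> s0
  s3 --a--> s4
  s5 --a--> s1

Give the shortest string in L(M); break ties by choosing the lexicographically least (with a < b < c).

cab

A breadth-first search from s0 reaches an accepting state first via the path s0 → s5 → s1 → s6 on input cab.
No string of length < 3 is accepted (BFS exhausts all shorter strings without reaching an accepting state), and cab is the lexicographically least accepting string of length 3.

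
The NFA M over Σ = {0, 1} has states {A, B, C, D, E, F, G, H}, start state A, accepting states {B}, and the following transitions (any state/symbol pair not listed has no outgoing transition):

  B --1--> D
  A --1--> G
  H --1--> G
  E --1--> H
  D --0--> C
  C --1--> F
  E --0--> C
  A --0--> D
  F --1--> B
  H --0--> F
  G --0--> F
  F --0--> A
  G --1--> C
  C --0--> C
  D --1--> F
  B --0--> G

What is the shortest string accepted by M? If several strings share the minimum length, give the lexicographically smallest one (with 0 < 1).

011

A breadth-first search from A reaches an accepting state first via the path A → D → F → B on input 011.
No string of length < 3 is accepted (BFS exhausts all shorter strings without reaching an accepting state), and 011 is the lexicographically least accepting string of length 3.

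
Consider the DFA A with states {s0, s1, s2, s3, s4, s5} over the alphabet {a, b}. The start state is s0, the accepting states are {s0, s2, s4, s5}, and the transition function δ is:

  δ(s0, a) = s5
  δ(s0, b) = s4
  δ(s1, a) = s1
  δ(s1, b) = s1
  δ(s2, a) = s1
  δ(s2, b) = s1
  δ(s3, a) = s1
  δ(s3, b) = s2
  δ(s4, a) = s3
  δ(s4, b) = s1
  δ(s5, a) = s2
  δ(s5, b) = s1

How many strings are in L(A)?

5

The useful subgraph on states {s0, s2, s3, s4, s5} is acyclic, so L(A) is finite; the longest accepting path visits 4 useful states, giving maximum string length 3.
Counting accepting paths from s0 by length: 1 of length 0, 2 of length 1, 1 of length 2, 1 of length 3. Total 5.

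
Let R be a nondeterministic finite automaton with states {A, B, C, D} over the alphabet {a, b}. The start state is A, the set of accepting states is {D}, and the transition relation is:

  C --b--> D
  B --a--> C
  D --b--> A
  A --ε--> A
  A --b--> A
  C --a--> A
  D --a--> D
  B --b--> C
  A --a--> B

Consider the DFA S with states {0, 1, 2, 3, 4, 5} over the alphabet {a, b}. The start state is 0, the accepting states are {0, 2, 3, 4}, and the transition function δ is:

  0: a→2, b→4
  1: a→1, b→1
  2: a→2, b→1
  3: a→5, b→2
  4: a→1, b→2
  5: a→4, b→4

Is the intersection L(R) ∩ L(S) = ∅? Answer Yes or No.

Yes

Exploring the product automaton R × S from the start pair (A, 0), following both machines on each input symbol, reaches 9 state pairs: (A, 0), (B, 2), (A, 4), (C, 2), (C, 1), (B, 1), (A, 2), (D, 1), (A, 1).
R accepts in {D} and S accepts in {0, 2, 3, 4}; no reachable pair has both components accepting, so no string drives both machines to acceptance simultaneously and L(R) ∩ L(S) = ∅.
So no string is accepted by both, and the intersection is empty.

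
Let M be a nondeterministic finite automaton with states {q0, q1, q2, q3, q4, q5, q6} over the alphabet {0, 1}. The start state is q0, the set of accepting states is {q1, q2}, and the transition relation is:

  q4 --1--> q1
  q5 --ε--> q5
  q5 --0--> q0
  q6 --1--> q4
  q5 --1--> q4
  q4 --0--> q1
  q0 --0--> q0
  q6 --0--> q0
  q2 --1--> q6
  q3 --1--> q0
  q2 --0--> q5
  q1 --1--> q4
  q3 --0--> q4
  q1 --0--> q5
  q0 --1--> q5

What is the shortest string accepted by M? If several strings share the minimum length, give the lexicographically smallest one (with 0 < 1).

110

A breadth-first search from q0 reaches an accepting state first via the path q0 → q5 → q4 → q1 on input 110.
No string of length < 3 is accepted (BFS exhausts all shorter strings without reaching an accepting state), and 110 is the lexicographically least accepting string of length 3.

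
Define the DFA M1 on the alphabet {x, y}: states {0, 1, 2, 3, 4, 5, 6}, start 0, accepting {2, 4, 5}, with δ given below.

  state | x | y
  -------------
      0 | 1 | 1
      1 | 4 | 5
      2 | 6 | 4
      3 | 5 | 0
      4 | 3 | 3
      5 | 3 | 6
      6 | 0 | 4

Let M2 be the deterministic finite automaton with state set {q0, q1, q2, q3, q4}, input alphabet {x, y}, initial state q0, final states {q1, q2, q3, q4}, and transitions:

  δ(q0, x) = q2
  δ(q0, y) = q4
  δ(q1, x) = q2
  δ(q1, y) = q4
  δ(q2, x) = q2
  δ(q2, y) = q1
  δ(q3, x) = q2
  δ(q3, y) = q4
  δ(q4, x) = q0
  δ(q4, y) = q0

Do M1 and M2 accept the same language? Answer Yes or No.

No

The string yx is accepted by M1 but rejected by M2.
So L(M1) ≠ L(M2).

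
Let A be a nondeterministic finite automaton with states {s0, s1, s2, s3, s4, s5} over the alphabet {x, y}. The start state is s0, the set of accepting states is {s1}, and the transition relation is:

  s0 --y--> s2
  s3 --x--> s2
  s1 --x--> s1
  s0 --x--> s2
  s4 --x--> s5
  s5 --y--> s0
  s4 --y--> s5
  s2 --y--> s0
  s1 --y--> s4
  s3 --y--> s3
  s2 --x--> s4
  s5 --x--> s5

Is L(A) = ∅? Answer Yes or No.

Yes

The states reachable from the start state are {s0, s2, s4, s5}.
None of the accepting states {s1} is reachable, so no string is accepted and L(A) = ∅.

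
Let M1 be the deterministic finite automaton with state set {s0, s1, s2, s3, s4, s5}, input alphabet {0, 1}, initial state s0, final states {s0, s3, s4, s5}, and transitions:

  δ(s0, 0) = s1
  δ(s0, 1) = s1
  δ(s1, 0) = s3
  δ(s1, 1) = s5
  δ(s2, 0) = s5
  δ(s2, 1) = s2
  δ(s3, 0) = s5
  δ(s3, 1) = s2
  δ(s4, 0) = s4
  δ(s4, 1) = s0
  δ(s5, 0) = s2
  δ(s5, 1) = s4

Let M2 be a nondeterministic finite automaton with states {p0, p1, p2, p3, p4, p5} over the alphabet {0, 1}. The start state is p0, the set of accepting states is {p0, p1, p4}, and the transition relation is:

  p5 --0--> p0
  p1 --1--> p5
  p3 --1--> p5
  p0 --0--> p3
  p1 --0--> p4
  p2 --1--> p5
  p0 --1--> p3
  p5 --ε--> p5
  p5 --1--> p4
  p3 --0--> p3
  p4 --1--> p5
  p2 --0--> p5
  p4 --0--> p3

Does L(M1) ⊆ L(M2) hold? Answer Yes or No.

The string 00 is in L(M1) but not in L(M2).
So L(M1) ⊄ L(M2).

No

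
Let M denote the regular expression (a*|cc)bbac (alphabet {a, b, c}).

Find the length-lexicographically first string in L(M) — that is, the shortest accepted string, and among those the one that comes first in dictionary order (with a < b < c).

bbac

By inspection of the expression, no string of length less than 4 matches, and bbac is the lexicographically first match of length 4.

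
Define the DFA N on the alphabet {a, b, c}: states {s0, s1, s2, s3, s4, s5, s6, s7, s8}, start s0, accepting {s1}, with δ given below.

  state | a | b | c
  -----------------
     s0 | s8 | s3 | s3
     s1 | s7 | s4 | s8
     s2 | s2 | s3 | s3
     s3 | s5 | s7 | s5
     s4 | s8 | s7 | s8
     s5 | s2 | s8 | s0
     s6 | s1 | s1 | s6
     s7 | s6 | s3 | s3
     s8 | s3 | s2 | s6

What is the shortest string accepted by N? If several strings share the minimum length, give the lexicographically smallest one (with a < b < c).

aca

A breadth-first search from s0 reaches an accepting state first via the path s0 → s8 → s6 → s1 on input aca.
No string of length < 3 is accepted (BFS exhausts all shorter strings without reaching an accepting state), and aca is the lexicographically least accepting string of length 3.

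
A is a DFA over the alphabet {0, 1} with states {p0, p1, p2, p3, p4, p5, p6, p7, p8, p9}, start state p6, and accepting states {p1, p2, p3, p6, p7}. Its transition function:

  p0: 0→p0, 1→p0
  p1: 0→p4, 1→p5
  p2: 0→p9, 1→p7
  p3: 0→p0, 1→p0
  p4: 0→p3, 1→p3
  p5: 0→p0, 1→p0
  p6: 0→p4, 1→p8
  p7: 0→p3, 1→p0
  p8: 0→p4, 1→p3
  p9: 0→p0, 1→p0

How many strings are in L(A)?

The useful subgraph on states {p3, p4, p6, p8} is acyclic, so L(A) is finite; the longest accepting path visits 4 useful states, giving maximum string length 3.
Counting accepting paths from p6 by length: 1 of length 0, 3 of length 2, 2 of length 3. Total 6.

6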